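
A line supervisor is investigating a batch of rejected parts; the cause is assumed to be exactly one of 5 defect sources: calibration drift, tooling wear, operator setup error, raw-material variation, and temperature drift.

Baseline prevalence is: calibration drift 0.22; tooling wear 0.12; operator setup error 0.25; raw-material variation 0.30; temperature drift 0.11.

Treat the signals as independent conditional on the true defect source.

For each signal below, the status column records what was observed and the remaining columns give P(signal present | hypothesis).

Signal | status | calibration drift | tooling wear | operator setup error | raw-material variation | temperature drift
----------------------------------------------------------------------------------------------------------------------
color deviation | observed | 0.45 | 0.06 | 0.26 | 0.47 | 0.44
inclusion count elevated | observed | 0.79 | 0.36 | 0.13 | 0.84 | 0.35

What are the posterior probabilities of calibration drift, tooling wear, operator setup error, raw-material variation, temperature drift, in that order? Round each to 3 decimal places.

0.348, 0.012, 0.038, 0.527, 0.075

Multiply each prior by the joint likelihood of the signal pattern:
  calibration drift: 0.22 × 0.45 × 0.79 = 0.07821
  tooling wear: 0.12 × 0.06 × 0.36 = 0.002592
  operator setup error: 0.25 × 0.26 × 0.13 = 0.00845
  raw-material variation: 0.30 × 0.47 × 0.84 = 0.11844
  temperature drift: 0.11 × 0.44 × 0.35 = 0.01694
Marginal likelihood of the evidence = 0.22463.
P(calibration drift | evidence) = 0.07821 / 0.22463 ≈ 0.348
P(tooling wear | evidence) = 0.002592 / 0.22463 ≈ 0.012
P(operator setup error | evidence) = 0.00845 / 0.22463 ≈ 0.038
P(raw-material variation | evidence) = 0.11844 / 0.22463 ≈ 0.527
P(temperature drift | evidence) = 0.01694 / 0.22463 ≈ 0.075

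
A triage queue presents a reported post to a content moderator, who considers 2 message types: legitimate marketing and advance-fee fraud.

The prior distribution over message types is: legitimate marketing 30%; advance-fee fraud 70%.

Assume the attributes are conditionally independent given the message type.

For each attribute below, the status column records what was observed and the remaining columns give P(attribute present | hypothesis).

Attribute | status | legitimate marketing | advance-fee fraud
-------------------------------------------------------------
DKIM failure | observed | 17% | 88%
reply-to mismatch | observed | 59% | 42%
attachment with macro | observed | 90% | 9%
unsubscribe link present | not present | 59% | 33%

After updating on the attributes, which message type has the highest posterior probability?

advance-fee fraud

For each hypothesis, the unnormalized posterior weight is prior × product of the attribute likelihoods (using 1 − P(present | H) for each absent attribute):
  legitimate marketing: 0.30 × 0.17 × 0.59 × 0.90 × (1 − 0.59) = 0.011103
  advance-fee fraud: 0.70 × 0.88 × 0.42 × 0.09 × (1 − 0.33) = 0.015601
Marginal likelihood of the evidence = 0.026704.
P(legitimate marketing | evidence) ≈ 0.011103 / 0.026704 ≈ 0.416
P(advance-fee fraud | evidence) ≈ 0.015601 / 0.026704 ≈ 0.584
The largest is 0.584, so advance-fee fraud is most probable.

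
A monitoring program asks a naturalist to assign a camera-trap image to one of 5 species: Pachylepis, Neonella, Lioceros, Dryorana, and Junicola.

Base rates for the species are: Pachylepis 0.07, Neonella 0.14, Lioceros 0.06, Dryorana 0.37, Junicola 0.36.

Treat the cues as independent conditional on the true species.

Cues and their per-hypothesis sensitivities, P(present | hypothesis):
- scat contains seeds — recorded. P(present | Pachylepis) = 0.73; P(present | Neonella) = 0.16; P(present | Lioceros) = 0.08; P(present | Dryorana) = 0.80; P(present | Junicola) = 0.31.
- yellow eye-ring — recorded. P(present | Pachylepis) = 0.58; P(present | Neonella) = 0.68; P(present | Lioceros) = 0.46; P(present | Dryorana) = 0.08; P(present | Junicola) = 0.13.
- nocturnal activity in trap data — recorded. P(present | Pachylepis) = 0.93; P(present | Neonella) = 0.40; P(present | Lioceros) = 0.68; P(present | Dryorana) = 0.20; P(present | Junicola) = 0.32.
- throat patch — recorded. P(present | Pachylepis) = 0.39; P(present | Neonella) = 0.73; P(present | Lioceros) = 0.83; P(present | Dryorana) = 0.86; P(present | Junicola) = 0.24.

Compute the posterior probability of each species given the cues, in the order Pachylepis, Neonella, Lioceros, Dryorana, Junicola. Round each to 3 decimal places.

By Bayes' rule with conditional independence, the unnormalized weight for each hypothesis is prior × ∏ likelihoods:
  Pachylepis: 0.07 × 0.73 × 0.58 × 0.93 × 0.39 = 0.01075
  Neonella: 0.14 × 0.16 × 0.68 × 0.40 × 0.73 = 0.0044477
  Lioceros: 0.06 × 0.08 × 0.46 × 0.68 × 0.83 = 0.0012462
  Dryorana: 0.37 × 0.80 × 0.08 × 0.20 × 0.86 = 0.004073
  Junicola: 0.36 × 0.31 × 0.13 × 0.32 × 0.24 = 0.0011142
Marginal likelihood of the evidence = 0.021631.
P(Pachylepis | evidence) = 0.01075 / 0.021631 ≈ 0.497
P(Neonella | evidence) = 0.0044477 / 0.021631 ≈ 0.206
P(Lioceros | evidence) = 0.0012462 / 0.021631 ≈ 0.058
P(Dryorana | evidence) = 0.004073 / 0.021631 ≈ 0.188
P(Junicola | evidence) = 0.0011142 / 0.021631 ≈ 0.052

0.497, 0.206, 0.058, 0.188, 0.052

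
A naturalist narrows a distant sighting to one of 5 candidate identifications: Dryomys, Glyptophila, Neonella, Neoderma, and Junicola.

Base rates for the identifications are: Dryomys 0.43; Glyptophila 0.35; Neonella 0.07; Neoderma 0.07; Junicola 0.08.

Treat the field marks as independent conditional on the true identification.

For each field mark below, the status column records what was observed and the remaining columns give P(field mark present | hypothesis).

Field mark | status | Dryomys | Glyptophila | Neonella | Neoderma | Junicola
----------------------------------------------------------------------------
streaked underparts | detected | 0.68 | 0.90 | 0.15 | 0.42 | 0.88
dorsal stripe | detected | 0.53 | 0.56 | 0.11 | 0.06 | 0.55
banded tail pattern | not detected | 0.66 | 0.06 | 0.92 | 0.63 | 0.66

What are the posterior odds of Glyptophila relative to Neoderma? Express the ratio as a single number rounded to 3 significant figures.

Posterior odds equal prior odds times the likelihood ratio; only the two competing hypotheses matter (using 1 − P(present | H) for each absent field mark).
  Glyptophila: 0.35 × 0.90 × 0.56 × (1 − 0.06) = 0.16582
  Neoderma: 0.07 × 0.42 × 0.06 × (1 − 0.63) = 0.00065268
Posterior odds = 0.16582 / 0.00065268 ≈ 254.

254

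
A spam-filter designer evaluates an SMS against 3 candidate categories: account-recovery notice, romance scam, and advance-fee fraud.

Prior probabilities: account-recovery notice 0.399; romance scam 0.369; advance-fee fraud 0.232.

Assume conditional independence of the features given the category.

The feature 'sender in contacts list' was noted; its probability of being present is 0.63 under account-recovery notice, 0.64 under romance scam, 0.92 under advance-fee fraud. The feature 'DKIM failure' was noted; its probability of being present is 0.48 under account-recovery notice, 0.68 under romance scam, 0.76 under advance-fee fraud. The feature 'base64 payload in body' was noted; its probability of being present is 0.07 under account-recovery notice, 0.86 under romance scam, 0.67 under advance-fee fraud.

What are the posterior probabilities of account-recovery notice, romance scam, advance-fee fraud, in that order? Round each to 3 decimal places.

0.033, 0.541, 0.426

Multiply each prior by the joint likelihood of the feature pattern:
  account-recovery notice: 0.399 × 0.63 × 0.48 × 0.07 = 0.008446
  romance scam: 0.369 × 0.64 × 0.68 × 0.86 = 0.13811
  advance-fee fraud: 0.232 × 0.92 × 0.76 × 0.67 = 0.10868
The unnormalized weights sum to 0.25524.
P(account-recovery notice | evidence) = 0.008446 / 0.25524 ≈ 0.033
P(romance scam | evidence) = 0.13811 / 0.25524 ≈ 0.541
P(advance-fee fraud | evidence) = 0.10868 / 0.25524 ≈ 0.426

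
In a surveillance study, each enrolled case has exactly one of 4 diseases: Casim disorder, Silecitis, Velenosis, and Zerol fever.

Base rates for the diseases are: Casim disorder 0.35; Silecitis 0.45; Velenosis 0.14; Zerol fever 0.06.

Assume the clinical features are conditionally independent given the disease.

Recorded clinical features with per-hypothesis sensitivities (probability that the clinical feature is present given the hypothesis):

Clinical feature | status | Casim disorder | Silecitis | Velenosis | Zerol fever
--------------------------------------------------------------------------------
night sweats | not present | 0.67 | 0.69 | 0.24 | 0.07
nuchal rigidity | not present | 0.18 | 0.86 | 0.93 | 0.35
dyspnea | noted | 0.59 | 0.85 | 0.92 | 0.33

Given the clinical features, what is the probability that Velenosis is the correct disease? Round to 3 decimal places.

0.075

For each hypothesis, the unnormalized posterior weight is prior × product of the clinical feature likelihoods (using 1 − P(present | H) for each absent clinical feature):
  Casim disorder: 0.35 × (1 − 0.67) × (1 − 0.18) × 0.59 = 0.055879
  Silecitis: 0.45 × (1 − 0.69) × (1 − 0.86) × 0.85 = 0.016601
  Velenosis: 0.14 × (1 − 0.24) × (1 − 0.93) × 0.92 = 0.0068522
  Zerol fever: 0.06 × (1 − 0.07) × (1 − 0.35) × 0.33 = 0.011969
Normalizing constant Z = 0.055879 + 0.016601 + 0.0068522 + 0.011969 = 0.091301.
P(Velenosis | evidence) = 0.0068522 / 0.091301 ≈ 0.075.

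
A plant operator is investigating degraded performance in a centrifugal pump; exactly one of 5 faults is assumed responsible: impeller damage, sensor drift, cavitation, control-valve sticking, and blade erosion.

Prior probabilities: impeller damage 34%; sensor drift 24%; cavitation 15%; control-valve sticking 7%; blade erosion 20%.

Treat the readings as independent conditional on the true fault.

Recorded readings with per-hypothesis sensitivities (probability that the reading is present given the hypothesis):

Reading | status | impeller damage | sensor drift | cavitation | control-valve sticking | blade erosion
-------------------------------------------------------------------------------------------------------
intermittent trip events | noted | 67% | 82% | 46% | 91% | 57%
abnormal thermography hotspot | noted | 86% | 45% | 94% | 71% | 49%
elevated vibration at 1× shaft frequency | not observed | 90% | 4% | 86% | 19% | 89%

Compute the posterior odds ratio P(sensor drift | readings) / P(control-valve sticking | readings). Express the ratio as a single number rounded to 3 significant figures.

Unnormalized posterior weight (prior times the reading likelihoods) for each of the two hypotheses (using 1 − P(present | H) for each absent reading):
  sensor drift: 0.24 × 0.82 × 0.45 × (1 − 0.04) = 0.085018
  control-valve sticking: 0.07 × 0.91 × 0.71 × (1 − 0.19) = 0.036634
Posterior odds = 0.085018 / 0.036634 ≈ 2.32.

2.32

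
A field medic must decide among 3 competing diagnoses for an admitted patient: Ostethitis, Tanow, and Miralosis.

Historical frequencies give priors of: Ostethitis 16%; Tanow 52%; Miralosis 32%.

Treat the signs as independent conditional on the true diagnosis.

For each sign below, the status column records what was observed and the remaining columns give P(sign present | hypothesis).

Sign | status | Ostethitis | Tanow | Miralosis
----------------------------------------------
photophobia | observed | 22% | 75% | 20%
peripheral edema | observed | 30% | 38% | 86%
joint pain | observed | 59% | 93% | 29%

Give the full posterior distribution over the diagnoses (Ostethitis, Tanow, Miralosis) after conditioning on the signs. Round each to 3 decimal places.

0.039, 0.861, 0.100

Multiply each prior by the joint likelihood of the sign pattern:
  Ostethitis: 0.16 × 0.22 × 0.30 × 0.59 = 0.0062304
  Tanow: 0.52 × 0.75 × 0.38 × 0.93 = 0.13783
  Miralosis: 0.32 × 0.20 × 0.86 × 0.29 = 0.015962
The unnormalized weights sum to 0.16002.
P(Ostethitis | evidence) = 0.0062304 / 0.16002 ≈ 0.039
P(Tanow | evidence) = 0.13783 / 0.16002 ≈ 0.861
P(Miralosis | evidence) = 0.015962 / 0.16002 ≈ 0.100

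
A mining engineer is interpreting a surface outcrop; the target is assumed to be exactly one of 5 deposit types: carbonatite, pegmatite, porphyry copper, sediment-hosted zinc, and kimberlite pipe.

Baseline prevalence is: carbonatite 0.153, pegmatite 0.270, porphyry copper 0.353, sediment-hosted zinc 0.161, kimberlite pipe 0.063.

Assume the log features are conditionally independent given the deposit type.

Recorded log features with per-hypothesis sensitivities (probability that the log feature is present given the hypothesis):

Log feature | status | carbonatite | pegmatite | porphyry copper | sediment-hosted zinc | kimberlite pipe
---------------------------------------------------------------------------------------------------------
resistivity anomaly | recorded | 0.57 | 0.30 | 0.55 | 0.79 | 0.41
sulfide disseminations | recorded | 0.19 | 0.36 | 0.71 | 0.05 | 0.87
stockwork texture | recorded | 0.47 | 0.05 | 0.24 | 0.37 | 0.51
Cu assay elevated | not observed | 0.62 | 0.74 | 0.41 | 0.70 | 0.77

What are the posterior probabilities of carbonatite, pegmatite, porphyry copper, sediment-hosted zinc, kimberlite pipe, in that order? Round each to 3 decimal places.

By Bayes' rule with conditional independence, the unnormalized weight for each hypothesis is prior × ∏ likelihoods (using 1 − P(present | H) for each absent log feature):
  carbonatite: 0.153 × 0.57 × 0.19 × 0.47 × (1 − 0.62) = 0.0029594
  pegmatite: 0.270 × 0.30 × 0.36 × 0.05 × (1 − 0.74) = 0.00037908
  porphyry copper: 0.353 × 0.55 × 0.71 × 0.24 × (1 − 0.41) = 0.019519
  sediment-hosted zinc: 0.161 × 0.79 × 0.05 × 0.37 × (1 − 0.70) = 0.0007059
  kimberlite pipe: 0.063 × 0.41 × 0.87 × 0.51 × (1 − 0.77) = 0.002636
Normalizing constant Z = 0.0029594 + 0.00037908 + 0.019519 + 0.0007059 + 0.002636 = 0.026199.
P(carbonatite | evidence) = 0.0029594 / 0.026199 ≈ 0.113
P(pegmatite | evidence) = 0.00037908 / 0.026199 ≈ 0.014
P(porphyry copper | evidence) = 0.019519 / 0.026199 ≈ 0.745
P(sediment-hosted zinc | evidence) = 0.0007059 / 0.026199 ≈ 0.027
P(kimberlite pipe | evidence) = 0.002636 / 0.026199 ≈ 0.101

0.113, 0.014, 0.745, 0.027, 0.101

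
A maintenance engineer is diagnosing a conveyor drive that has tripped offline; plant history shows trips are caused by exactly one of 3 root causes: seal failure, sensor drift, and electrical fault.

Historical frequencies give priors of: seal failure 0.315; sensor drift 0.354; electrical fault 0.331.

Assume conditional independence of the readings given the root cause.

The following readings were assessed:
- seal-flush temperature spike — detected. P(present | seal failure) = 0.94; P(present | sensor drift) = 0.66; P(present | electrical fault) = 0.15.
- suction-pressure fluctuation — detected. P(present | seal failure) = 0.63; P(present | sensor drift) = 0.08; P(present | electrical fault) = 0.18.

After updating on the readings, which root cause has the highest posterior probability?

seal failure

Multiply each prior by the joint likelihood of the reading pattern:
  seal failure: 0.315 × 0.94 × 0.63 = 0.18654
  sensor drift: 0.354 × 0.66 × 0.08 = 0.018691
  electrical fault: 0.331 × 0.15 × 0.18 = 0.008937
The unnormalized weights sum to 0.21417.
P(seal failure | evidence) ≈ 0.18654 / 0.21417 ≈ 0.871
P(sensor drift | evidence) ≈ 0.018691 / 0.21417 ≈ 0.087
P(electrical fault | evidence) ≈ 0.008937 / 0.21417 ≈ 0.042
The largest is 0.871, so seal failure is most probable.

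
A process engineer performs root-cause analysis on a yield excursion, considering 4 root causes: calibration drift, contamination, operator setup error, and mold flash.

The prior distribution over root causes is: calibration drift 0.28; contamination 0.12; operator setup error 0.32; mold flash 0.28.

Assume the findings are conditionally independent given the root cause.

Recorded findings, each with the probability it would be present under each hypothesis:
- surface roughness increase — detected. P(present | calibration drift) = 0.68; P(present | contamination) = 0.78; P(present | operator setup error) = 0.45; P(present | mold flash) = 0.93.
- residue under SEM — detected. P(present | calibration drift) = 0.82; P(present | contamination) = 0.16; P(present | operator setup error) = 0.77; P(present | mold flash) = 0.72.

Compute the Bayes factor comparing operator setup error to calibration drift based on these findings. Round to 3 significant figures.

The Bayes factor is the ratio of the joint likelihoods of the evidence pattern under the two hypotheses.
  operator setup error: 0.45 × 0.77 = 0.3465
  calibration drift: 0.68 × 0.82 = 0.5576
Bayes factor = 0.3465 / 0.5576 ≈ 0.621

0.621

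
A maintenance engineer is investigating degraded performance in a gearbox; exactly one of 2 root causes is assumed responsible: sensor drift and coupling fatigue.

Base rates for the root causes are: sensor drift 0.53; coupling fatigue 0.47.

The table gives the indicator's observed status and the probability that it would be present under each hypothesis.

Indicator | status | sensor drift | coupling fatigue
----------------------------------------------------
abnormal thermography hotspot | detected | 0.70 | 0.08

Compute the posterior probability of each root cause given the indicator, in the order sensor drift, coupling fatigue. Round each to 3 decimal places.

0.908, 0.092

Multiply each prior by the likelihood of the indicator:
  sensor drift: 0.53 × 0.70 = 0.371
  coupling fatigue: 0.47 × 0.08 = 0.0376
Normalizing constant Z = 0.371 + 0.0376 = 0.4086.
P(sensor drift | evidence) = 0.371 / 0.4086 ≈ 0.908
P(coupling fatigue | evidence) = 0.0376 / 0.4086 ≈ 0.092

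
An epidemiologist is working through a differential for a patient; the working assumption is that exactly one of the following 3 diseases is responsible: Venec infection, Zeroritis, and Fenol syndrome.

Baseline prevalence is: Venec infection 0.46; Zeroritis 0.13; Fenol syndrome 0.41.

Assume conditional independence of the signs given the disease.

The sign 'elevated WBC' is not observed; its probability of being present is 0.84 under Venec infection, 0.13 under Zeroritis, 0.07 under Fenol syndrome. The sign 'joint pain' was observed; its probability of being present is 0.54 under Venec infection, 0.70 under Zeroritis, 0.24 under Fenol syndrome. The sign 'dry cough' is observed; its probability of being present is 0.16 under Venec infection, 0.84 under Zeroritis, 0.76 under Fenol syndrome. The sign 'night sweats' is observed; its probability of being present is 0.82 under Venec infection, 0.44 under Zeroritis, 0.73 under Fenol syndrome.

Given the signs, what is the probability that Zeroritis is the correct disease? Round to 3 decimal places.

0.343

For each hypothesis, the unnormalized posterior weight is prior × product of the sign likelihoods (using 1 − P(present | H) for each absent sign):
  Venec infection: 0.46 × (1 − 0.84) × 0.54 × 0.16 × 0.82 = 0.0052144
  Zeroritis: 0.13 × (1 − 0.13) × 0.70 × 0.84 × 0.44 = 0.029261
  Fenol syndrome: 0.41 × (1 − 0.07) × 0.24 × 0.76 × 0.73 = 0.050771
Normalizing constant Z = 0.0052144 + 0.029261 + 0.050771 = 0.085247.
P(Zeroritis | evidence) = 0.029261 / 0.085247 ≈ 0.343.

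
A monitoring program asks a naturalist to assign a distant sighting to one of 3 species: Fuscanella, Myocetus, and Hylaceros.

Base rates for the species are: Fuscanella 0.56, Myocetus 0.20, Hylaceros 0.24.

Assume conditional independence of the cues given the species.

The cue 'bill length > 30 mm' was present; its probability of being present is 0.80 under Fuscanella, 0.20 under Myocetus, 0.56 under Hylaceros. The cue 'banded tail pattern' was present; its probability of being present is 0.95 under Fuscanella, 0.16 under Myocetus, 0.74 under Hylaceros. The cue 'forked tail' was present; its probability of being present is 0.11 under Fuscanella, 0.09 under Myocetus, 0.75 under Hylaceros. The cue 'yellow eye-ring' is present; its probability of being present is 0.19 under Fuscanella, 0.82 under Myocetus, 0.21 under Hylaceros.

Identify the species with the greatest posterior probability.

Multiply each prior by the joint likelihood of the cue pattern:
  Fuscanella: 0.56 × 0.80 × 0.95 × 0.11 × 0.19 = 0.008895
  Myocetus: 0.20 × 0.20 × 0.16 × 0.09 × 0.82 = 0.00047232
  Hylaceros: 0.24 × 0.56 × 0.74 × 0.75 × 0.21 = 0.015664
The unnormalized weights sum to 0.025032.
P(Fuscanella | evidence) ≈ 0.008895 / 0.025032 ≈ 0.355
P(Myocetus | evidence) ≈ 0.00047232 / 0.025032 ≈ 0.019
P(Hylaceros | evidence) ≈ 0.015664 / 0.025032 ≈ 0.626
The largest is 0.626, so Hylaceros is most probable.

Hylaceros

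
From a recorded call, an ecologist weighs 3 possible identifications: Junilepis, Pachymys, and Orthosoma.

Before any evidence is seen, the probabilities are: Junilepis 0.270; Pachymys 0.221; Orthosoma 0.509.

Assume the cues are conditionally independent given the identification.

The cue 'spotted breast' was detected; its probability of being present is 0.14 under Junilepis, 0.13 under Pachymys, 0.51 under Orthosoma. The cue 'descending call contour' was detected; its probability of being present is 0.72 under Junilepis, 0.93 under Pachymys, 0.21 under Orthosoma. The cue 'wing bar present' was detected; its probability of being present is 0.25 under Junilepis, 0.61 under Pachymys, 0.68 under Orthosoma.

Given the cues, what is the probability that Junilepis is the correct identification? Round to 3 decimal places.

Multiply each prior by the joint likelihood of the cue pattern:
  Junilepis: 0.270 × 0.14 × 0.72 × 0.25 = 0.006804
  Pachymys: 0.221 × 0.13 × 0.93 × 0.61 = 0.016299
  Orthosoma: 0.509 × 0.51 × 0.21 × 0.68 = 0.037069
Normalizing constant Z = 0.006804 + 0.016299 + 0.037069 = 0.060172.
P(Junilepis | evidence) = 0.006804 / 0.060172 ≈ 0.113.

0.113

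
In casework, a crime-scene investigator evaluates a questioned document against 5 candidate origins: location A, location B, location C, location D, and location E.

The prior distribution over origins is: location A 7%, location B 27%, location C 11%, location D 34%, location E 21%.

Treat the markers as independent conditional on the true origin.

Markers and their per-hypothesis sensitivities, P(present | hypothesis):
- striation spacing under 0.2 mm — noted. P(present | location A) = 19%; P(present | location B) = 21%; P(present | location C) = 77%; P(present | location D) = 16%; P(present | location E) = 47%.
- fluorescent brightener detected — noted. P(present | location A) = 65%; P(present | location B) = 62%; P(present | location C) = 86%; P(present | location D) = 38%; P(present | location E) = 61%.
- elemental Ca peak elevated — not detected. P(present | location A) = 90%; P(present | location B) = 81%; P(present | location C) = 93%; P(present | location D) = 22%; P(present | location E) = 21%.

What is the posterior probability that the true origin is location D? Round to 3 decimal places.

0.211

Multiply each prior by the joint likelihood of the marker pattern (using 1 − P(present | H) for each absent marker):
  location A: 0.07 × 0.19 × 0.65 × (1 − 0.90) = 0.0008645
  location B: 0.27 × 0.21 × 0.62 × (1 − 0.81) = 0.0066793
  location C: 0.11 × 0.77 × 0.86 × (1 − 0.93) = 0.0050989
  location D: 0.34 × 0.16 × 0.38 × (1 − 0.22) = 0.016124
  location E: 0.21 × 0.47 × 0.61 × (1 − 0.21) = 0.047564
Marginal likelihood of the evidence = 0.07633.
P(location D | evidence) = 0.016124 / 0.07633 ≈ 0.211.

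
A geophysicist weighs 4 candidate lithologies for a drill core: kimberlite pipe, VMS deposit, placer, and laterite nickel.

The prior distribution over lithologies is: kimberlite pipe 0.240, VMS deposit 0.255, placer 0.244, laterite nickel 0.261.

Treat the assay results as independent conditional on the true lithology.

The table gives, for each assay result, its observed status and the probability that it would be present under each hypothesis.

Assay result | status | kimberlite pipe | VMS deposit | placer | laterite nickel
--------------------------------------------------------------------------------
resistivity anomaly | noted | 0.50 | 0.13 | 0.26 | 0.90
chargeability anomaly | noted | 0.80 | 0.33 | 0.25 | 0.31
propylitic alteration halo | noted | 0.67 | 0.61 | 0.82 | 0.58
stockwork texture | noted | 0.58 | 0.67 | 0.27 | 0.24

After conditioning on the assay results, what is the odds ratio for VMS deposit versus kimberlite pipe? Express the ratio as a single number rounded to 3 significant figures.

Posterior odds equal prior odds times the likelihood ratio; only the two competing hypotheses matter.
  VMS deposit: 0.255 × 0.13 × 0.33 × 0.61 × 0.67 = 0.004471
  kimberlite pipe: 0.240 × 0.50 × 0.80 × 0.67 × 0.58 = 0.037306
Odds(VMS deposit : kimberlite pipe) = 0.004471 / 0.037306 ≈ 0.120.

0.120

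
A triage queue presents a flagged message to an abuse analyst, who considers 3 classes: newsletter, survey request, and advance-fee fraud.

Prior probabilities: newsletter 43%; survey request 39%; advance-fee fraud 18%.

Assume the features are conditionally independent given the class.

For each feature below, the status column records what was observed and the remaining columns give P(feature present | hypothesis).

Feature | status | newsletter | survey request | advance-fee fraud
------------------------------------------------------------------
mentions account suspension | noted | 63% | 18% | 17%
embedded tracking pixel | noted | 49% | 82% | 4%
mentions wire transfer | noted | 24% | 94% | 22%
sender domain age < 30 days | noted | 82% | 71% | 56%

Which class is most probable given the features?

For each hypothesis, the unnormalized posterior weight is prior × product of the feature likelihoods:
  newsletter: 0.43 × 0.63 × 0.49 × 0.24 × 0.82 = 0.026123
  survey request: 0.39 × 0.18 × 0.82 × 0.94 × 0.71 = 0.038418
  advance-fee fraud: 0.18 × 0.17 × 0.04 × 0.22 × 0.56 = 0.0001508
Normalizing constant Z = 0.026123 + 0.038418 + 0.0001508 = 0.064692.
P(newsletter | evidence) ≈ 0.026123 / 0.064692 ≈ 0.404
P(survey request | evidence) ≈ 0.038418 / 0.064692 ≈ 0.594
P(advance-fee fraud | evidence) ≈ 0.0001508 / 0.064692 ≈ 0.002
The largest is 0.594, so survey request is most probable.

survey request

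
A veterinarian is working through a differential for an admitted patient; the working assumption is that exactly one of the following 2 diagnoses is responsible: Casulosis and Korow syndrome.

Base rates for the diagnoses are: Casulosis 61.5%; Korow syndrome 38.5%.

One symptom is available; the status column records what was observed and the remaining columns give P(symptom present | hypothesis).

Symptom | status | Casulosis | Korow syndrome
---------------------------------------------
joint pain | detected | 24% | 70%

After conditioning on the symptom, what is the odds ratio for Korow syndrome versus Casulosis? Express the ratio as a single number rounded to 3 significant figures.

Unnormalized posterior weight (prior times the symptom likelihood) for each of the two hypotheses:
  Korow syndrome: 0.385 × 0.70 = 0.2695
  Casulosis: 0.615 × 0.24 = 0.1476
Posterior odds = 0.2695 / 0.1476 ≈ 1.83.

1.83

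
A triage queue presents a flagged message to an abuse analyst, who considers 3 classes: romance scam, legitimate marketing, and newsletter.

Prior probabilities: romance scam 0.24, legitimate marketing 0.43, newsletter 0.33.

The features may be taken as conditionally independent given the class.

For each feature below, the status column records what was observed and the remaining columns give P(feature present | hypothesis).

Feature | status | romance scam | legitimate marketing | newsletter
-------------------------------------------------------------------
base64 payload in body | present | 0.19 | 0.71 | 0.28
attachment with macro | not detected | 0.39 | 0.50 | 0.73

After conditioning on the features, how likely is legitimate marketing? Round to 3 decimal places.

0.743

For each hypothesis, the unnormalized posterior weight is prior × product of the feature likelihoods (using 1 − P(present | H) for each absent feature):
  romance scam: 0.24 × 0.19 × (1 − 0.39) = 0.027816
  legitimate marketing: 0.43 × 0.71 × (1 − 0.50) = 0.15265
  newsletter: 0.33 × 0.28 × (1 − 0.73) = 0.024948
Normalizing constant Z = 0.027816 + 0.15265 + 0.024948 = 0.20541.
P(legitimate marketing | evidence) = 0.15265 / 0.20541 ≈ 0.743.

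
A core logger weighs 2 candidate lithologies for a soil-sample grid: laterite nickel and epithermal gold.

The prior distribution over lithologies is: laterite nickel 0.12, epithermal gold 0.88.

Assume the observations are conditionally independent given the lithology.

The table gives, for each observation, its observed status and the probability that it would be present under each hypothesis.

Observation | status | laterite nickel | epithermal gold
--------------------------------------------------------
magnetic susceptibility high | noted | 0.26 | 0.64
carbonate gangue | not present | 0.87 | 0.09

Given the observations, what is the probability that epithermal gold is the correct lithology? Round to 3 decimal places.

0.992

By Bayes' rule with conditional independence, the unnormalized weight for each hypothesis is prior × ∏ likelihoods (using 1 − P(present | H) for each absent observation):
  laterite nickel: 0.12 × 0.26 × (1 − 0.87) = 0.004056
  epithermal gold: 0.88 × 0.64 × (1 − 0.09) = 0.51251
Marginal likelihood of the evidence = 0.51657.
P(epithermal gold | evidence) = 0.51251 / 0.51657 ≈ 0.992.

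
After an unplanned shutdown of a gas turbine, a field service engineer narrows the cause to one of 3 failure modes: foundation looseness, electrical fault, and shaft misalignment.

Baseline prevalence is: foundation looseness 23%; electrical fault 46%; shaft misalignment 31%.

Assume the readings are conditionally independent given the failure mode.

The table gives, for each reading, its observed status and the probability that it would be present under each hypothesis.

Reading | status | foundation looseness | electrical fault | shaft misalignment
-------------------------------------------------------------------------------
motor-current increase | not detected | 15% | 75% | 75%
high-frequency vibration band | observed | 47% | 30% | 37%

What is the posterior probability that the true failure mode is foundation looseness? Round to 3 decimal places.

0.593

By Bayes' rule with conditional independence, the unnormalized weight for each hypothesis is prior × ∏ likelihoods (using 1 − P(present | H) for each absent reading):
  foundation looseness: 0.23 × (1 − 0.15) × 0.47 = 0.091885
  electrical fault: 0.46 × (1 − 0.75) × 0.30 = 0.0345
  shaft misalignment: 0.31 × (1 − 0.75) × 0.37 = 0.028675
Normalizing constant Z = 0.091885 + 0.0345 + 0.028675 = 0.15506.
P(foundation looseness | evidence) = 0.091885 / 0.15506 ≈ 0.593.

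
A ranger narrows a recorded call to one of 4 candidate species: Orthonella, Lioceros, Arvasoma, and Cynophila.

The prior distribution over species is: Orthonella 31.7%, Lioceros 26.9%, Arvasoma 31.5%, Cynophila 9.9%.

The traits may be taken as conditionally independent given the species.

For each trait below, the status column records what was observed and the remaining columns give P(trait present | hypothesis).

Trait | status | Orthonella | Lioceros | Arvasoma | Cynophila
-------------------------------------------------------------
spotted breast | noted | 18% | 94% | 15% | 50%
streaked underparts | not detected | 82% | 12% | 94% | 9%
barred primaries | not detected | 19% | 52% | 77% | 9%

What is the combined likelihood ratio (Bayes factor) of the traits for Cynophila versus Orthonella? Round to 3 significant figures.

15.8

Take the product of per-trait likelihoods under each hypothesis (using 1 − P(present | H) for each absent trait), then divide.
  Cynophila: 0.50 × (1 − 0.09) × (1 − 0.09) = 0.41405
  Orthonella: 0.18 × (1 − 0.82) × (1 − 0.19) = 0.026244
Bayes factor = 0.41405 / 0.026244 ≈ 15.8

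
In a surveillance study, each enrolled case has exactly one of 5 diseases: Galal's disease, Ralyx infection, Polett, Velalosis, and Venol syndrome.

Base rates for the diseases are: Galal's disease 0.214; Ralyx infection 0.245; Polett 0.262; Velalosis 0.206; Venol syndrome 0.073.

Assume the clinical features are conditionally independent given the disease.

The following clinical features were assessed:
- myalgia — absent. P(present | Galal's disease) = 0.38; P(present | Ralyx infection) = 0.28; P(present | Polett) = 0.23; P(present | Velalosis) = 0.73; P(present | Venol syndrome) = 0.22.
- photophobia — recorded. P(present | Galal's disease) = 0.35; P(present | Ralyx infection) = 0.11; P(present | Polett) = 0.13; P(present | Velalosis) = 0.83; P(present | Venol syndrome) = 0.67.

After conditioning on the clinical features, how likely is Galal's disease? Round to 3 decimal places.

0.263

For each hypothesis, the unnormalized posterior weight is prior × product of the clinical feature likelihoods (using 1 − P(present | H) for each absent clinical feature):
  Galal's disease: 0.214 × (1 − 0.38) × 0.35 = 0.046438
  Ralyx infection: 0.245 × (1 − 0.28) × 0.11 = 0.019404
  Polett: 0.262 × (1 − 0.23) × 0.13 = 0.026226
  Velalosis: 0.206 × (1 − 0.73) × 0.83 = 0.046165
  Venol syndrome: 0.073 × (1 − 0.22) × 0.67 = 0.03815
Normalizing constant Z = 0.046438 + 0.019404 + 0.026226 + 0.046165 + 0.03815 = 0.17638.
P(Galal's disease | evidence) = 0.046438 / 0.17638 ≈ 0.263.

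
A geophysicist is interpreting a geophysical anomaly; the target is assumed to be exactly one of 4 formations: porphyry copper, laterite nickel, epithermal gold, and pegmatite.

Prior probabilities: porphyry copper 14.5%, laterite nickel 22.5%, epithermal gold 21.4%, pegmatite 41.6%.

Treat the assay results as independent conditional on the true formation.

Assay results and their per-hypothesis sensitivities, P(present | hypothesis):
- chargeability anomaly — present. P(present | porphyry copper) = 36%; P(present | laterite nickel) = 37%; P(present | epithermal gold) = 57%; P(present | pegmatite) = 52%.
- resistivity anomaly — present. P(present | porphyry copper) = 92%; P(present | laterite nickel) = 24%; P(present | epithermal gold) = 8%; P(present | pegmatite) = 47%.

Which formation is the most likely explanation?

By Bayes' rule with conditional independence, the unnormalized weight for each hypothesis is prior × ∏ likelihoods:
  porphyry copper: 0.145 × 0.36 × 0.92 = 0.048024
  laterite nickel: 0.225 × 0.37 × 0.24 = 0.01998
  epithermal gold: 0.214 × 0.57 × 0.08 = 0.0097584
  pegmatite: 0.416 × 0.52 × 0.47 = 0.10167
Normalizing constant Z = 0.048024 + 0.01998 + 0.0097584 + 0.10167 = 0.17943.
P(porphyry copper | evidence) ≈ 0.048024 / 0.17943 ≈ 0.268
P(laterite nickel | evidence) ≈ 0.01998 / 0.17943 ≈ 0.111
P(epithermal gold | evidence) ≈ 0.0097584 / 0.17943 ≈ 0.054
P(pegmatite | evidence) ≈ 0.10167 / 0.17943 ≈ 0.567
The largest is 0.567, so pegmatite is most probable.

pegmatite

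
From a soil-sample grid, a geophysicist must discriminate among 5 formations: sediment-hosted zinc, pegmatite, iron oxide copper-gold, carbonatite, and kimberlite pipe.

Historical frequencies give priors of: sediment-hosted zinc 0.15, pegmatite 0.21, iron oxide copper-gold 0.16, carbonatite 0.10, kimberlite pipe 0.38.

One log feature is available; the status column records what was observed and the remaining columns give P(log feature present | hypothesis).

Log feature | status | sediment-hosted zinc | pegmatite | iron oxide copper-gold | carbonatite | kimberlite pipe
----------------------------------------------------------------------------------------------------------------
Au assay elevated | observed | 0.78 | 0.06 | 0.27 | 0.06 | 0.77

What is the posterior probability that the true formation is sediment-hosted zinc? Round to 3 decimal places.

0.248

For each hypothesis, the unnormalized posterior weight is prior × likelihood:
  sediment-hosted zinc: 0.15 × 0.78 = 0.117
  pegmatite: 0.21 × 0.06 = 0.0126
  iron oxide copper-gold: 0.16 × 0.27 = 0.0432
  carbonatite: 0.10 × 0.06 = 0.006
  kimberlite pipe: 0.38 × 0.77 = 0.2926
Normalizing constant Z = 0.117 + 0.0126 + 0.0432 + 0.006 + 0.2926 = 0.4714.
P(sediment-hosted zinc | evidence) = 0.117 / 0.4714 ≈ 0.248.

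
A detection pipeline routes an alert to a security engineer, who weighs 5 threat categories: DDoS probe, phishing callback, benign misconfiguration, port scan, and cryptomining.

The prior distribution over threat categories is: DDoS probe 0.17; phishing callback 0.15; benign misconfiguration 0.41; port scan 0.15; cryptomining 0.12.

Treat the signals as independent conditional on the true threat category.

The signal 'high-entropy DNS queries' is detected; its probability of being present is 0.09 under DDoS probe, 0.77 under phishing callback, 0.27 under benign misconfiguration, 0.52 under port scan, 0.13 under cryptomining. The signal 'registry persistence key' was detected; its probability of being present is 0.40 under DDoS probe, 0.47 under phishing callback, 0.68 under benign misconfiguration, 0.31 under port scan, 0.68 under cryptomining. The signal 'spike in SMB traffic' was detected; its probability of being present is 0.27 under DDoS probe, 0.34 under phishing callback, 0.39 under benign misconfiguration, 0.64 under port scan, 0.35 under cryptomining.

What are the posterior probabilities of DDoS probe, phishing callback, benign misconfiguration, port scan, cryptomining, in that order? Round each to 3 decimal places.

0.024, 0.269, 0.428, 0.225, 0.054

By Bayes' rule with conditional independence, the unnormalized weight for each hypothesis is prior × ∏ likelihoods:
  DDoS probe: 0.17 × 0.09 × 0.40 × 0.27 = 0.0016524
  phishing callback: 0.15 × 0.77 × 0.47 × 0.34 = 0.018457
  benign misconfiguration: 0.41 × 0.27 × 0.68 × 0.39 = 0.029358
  port scan: 0.15 × 0.52 × 0.31 × 0.64 = 0.015475
  cryptomining: 0.12 × 0.13 × 0.68 × 0.35 = 0.0037128
The unnormalized weights sum to 0.068655.
P(DDoS probe | evidence) = 0.0016524 / 0.068655 ≈ 0.024
P(phishing callback | evidence) = 0.018457 / 0.068655 ≈ 0.269
P(benign misconfiguration | evidence) = 0.029358 / 0.068655 ≈ 0.428
P(port scan | evidence) = 0.015475 / 0.068655 ≈ 0.225
P(cryptomining | evidence) = 0.0037128 / 0.068655 ≈ 0.054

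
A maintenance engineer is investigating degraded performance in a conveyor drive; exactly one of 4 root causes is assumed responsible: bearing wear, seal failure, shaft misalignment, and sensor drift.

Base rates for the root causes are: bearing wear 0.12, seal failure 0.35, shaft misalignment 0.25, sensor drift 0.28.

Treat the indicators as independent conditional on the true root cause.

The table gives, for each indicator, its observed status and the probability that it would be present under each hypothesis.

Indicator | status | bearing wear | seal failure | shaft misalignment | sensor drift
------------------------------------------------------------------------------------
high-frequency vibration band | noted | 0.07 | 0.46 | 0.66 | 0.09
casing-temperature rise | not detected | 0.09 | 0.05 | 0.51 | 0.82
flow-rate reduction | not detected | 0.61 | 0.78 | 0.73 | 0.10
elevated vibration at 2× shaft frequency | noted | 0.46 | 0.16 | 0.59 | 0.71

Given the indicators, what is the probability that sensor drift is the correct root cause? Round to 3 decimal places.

For each hypothesis, the unnormalized posterior weight is prior × product of the indicator likelihoods (using 1 − P(present | H) for each absent indicator):
  bearing wear: 0.12 × 0.07 × (1 − 0.09) × (1 − 0.61) × 0.46 = 0.0013713
  seal failure: 0.35 × 0.46 × (1 − 0.05) × (1 − 0.78) × 0.16 = 0.0053838
  shaft misalignment: 0.25 × 0.66 × (1 − 0.51) × (1 − 0.73) × 0.59 = 0.012879
  sensor drift: 0.28 × 0.09 × (1 − 0.82) × (1 − 0.10) × 0.71 = 0.0028985
The unnormalized weights sum to 0.022533.
P(sensor drift | evidence) = 0.0028985 / 0.022533 ≈ 0.129.

0.129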